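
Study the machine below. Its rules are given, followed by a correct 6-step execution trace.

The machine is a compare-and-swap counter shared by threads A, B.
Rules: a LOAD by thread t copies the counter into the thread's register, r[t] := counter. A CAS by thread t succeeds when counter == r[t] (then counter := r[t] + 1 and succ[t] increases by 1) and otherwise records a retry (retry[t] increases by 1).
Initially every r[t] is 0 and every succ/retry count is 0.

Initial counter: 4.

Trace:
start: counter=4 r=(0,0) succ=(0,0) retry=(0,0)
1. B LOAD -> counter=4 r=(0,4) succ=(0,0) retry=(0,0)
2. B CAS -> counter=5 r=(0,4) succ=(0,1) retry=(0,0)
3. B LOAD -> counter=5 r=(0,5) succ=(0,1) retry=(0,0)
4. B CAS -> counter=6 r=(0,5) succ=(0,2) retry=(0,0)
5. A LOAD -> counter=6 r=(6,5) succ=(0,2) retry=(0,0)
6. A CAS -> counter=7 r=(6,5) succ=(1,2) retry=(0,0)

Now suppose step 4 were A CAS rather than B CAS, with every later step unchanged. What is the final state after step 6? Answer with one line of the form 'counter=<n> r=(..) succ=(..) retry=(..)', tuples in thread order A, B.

(re-executing from step 4 with the substitution; state before step 4: counter=5 r=(0,5) succ=(0,1) retry=(0,0))
4. A CAS -> counter=5 r=(0,5) succ=(0,1) retry=(1,0)
5. A LOAD -> counter=5 r=(5,5) succ=(0,1) retry=(1,0)
6. A CAS -> counter=6 r=(5,5) succ=(1,1) retry=(1,0)

counter=6 r=(5,5) succ=(1,1) retry=(1,0)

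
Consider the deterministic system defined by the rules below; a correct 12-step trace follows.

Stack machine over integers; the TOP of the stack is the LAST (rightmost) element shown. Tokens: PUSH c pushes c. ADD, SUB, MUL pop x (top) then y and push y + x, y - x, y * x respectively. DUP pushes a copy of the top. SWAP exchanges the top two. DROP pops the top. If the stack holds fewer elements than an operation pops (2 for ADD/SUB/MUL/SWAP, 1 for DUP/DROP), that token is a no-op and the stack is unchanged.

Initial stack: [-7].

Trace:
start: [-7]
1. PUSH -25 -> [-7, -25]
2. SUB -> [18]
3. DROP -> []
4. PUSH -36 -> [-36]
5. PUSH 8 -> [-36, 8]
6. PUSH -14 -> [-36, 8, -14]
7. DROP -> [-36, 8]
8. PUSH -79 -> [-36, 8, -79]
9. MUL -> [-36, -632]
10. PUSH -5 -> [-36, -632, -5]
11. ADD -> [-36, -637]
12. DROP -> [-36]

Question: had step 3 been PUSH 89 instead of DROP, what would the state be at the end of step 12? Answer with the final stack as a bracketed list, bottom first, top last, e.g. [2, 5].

(re-executing from step 3 with the substitution; state before step 3: [18])
3. PUSH 89 -> [18, 89]
4. PUSH -36 -> [18, 89, -36]
5. PUSH 8 -> [18, 89, -36, 8]
6. PUSH -14 -> [18, 89, -36, 8, -14]
7. DROP -> [18, 89, -36, 8]
8. PUSH -79 -> [18, 89, -36, 8, -79]
9. MUL -> [18, 89, -36, -632]
10. PUSH -5 -> [18, 89, -36, -632, -5]
11. ADD -> [18, 89, -36, -637]
12. DROP -> [18, 89, -36]

[18, 89, -36]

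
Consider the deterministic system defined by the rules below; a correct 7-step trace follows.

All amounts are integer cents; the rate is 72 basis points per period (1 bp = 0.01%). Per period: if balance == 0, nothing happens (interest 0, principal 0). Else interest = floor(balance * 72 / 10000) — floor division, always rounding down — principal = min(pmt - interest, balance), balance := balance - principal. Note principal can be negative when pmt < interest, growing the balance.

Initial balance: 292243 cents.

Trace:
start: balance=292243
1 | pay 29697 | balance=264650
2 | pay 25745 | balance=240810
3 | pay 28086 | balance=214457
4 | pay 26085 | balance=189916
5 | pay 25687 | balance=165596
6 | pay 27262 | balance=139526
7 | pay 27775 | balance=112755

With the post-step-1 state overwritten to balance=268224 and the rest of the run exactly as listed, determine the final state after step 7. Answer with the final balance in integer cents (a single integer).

116486

state after step 1 := balance=268224
2 | pay 25745 | balance=244410
3 | pay 28086 | balance=218083
4 | pay 26085 | balance=193568
5 | pay 25687 | balance=169274
6 | pay 27262 | balance=143230
7 | pay 27775 | balance=116486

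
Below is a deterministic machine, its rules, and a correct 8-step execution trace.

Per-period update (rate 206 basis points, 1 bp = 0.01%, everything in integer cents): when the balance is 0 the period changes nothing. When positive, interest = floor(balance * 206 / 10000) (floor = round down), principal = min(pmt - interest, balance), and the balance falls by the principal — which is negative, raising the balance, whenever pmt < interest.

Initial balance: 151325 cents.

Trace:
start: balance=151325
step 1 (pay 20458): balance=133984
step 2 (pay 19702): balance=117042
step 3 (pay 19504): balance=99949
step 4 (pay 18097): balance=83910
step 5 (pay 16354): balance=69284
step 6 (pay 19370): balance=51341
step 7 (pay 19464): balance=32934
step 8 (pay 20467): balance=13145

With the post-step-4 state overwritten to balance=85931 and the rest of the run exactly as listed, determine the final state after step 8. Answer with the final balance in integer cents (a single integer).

15337

state after step 4 := balance=85931
step 5 (pay 16354): balance=71347
step 6 (pay 19370): balance=53446
step 7 (pay 19464): balance=35082
step 8 (pay 20467): balance=15337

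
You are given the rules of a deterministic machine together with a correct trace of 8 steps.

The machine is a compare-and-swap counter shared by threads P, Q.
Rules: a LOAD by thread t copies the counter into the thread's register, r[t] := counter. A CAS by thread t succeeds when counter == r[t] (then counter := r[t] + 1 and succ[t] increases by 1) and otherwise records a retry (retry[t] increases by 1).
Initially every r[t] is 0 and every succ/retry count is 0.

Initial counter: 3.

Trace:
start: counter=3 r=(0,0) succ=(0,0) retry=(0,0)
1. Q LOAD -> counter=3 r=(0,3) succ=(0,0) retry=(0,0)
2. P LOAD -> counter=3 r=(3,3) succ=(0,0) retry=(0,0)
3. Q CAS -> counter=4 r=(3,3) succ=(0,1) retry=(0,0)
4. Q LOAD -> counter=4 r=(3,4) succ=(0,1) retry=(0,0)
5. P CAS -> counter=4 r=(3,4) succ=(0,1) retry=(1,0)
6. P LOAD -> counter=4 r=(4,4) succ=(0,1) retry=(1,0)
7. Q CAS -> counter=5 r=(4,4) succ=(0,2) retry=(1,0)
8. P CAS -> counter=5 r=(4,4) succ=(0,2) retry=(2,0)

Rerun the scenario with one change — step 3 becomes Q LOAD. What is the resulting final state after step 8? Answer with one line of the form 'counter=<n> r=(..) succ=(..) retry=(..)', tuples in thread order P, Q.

counter=5 r=(4,3) succ=(2,0) retry=(0,1)

(re-executing from step 3 with the substitution; state before step 3: counter=3 r=(3,3) succ=(0,0) retry=(0,0))
3. Q LOAD -> counter=3 r=(3,3) succ=(0,0) retry=(0,0)
4. Q LOAD -> counter=3 r=(3,3) succ=(0,0) retry=(0,0)
5. P CAS -> counter=4 r=(3,3) succ=(1,0) retry=(0,0)
6. P LOAD -> counter=4 r=(4,3) succ=(1,0) retry=(0,0)
7. Q CAS -> counter=4 r=(4,3) succ=(1,0) retry=(0,1)
8. P CAS -> counter=5 r=(4,3) succ=(2,0) retry=(0,1)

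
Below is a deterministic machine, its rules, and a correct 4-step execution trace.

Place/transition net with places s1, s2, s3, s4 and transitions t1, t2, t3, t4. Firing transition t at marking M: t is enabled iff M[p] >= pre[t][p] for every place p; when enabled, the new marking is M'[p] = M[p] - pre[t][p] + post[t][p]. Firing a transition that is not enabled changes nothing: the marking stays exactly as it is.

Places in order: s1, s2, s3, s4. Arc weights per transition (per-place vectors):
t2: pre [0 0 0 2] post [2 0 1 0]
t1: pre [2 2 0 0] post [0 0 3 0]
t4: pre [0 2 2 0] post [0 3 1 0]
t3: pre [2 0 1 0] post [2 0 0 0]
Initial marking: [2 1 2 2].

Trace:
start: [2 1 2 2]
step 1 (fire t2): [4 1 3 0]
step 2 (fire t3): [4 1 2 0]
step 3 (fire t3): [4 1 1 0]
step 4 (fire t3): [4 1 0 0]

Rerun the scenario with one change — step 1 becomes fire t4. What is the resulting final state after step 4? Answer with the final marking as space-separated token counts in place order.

2 1 0 2

(re-executing from step 1 with the substitution; state before step 1: [2 1 2 2])
step 1 (fire t4): [2 1 2 2]
step 2 (fire t3): [2 1 1 2]
step 3 (fire t3): [2 1 0 2]
step 4 (fire t3): [2 1 0 2]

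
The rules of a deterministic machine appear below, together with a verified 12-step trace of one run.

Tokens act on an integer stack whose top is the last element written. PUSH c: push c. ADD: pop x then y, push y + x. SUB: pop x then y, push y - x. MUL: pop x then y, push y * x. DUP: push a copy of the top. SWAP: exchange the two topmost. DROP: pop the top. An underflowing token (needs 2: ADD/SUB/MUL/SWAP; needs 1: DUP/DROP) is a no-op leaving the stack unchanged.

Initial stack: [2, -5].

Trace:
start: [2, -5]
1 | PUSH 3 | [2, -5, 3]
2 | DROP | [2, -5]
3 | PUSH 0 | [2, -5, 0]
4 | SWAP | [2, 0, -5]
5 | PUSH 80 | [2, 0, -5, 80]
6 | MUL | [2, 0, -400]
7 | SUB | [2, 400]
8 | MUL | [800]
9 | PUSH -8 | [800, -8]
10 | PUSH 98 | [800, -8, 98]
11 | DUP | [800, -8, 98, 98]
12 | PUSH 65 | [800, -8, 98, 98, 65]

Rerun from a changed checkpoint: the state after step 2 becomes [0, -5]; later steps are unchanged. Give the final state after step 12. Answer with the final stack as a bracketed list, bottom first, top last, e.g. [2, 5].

[0, -8, 98, 98, 65]

state after step 2 := [0, -5]
3 | PUSH 0 | [0, -5, 0]
4 | SWAP | [0, 0, -5]
5 | PUSH 80 | [0, 0, -5, 80]
6 | MUL | [0, 0, -400]
7 | SUB | [0, 400]
8 | MUL | [0]
9 | PUSH -8 | [0, -8]
10 | PUSH 98 | [0, -8, 98]
11 | DUP | [0, -8, 98, 98]
12 | PUSH 65 | [0, -8, 98, 98, 65]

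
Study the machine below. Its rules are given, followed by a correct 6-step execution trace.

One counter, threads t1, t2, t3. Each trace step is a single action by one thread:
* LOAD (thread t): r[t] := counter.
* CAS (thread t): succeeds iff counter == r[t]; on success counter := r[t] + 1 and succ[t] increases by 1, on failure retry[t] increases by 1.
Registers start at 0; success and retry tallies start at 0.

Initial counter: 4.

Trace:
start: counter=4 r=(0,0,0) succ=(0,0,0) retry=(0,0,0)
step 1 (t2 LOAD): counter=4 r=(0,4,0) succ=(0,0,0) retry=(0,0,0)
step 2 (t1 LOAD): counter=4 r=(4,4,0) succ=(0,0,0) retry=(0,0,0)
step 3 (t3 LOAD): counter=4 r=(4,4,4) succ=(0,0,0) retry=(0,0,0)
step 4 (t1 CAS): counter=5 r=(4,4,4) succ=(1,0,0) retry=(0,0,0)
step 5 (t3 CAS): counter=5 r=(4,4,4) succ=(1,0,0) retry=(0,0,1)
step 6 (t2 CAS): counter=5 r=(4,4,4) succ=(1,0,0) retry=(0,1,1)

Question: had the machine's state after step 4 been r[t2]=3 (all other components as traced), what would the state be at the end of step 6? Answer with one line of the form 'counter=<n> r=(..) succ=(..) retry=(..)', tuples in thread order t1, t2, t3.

state after step 4 := counter=5 r=(4,3,4) succ=(1,0,0) retry=(0,0,0)
step 5 (t3 CAS): counter=5 r=(4,3,4) succ=(1,0,0) retry=(0,0,1)
step 6 (t2 CAS): counter=5 r=(4,3,4) succ=(1,0,0) retry=(0,1,1)

counter=5 r=(4,3,4) succ=(1,0,0) retry=(0,1,1)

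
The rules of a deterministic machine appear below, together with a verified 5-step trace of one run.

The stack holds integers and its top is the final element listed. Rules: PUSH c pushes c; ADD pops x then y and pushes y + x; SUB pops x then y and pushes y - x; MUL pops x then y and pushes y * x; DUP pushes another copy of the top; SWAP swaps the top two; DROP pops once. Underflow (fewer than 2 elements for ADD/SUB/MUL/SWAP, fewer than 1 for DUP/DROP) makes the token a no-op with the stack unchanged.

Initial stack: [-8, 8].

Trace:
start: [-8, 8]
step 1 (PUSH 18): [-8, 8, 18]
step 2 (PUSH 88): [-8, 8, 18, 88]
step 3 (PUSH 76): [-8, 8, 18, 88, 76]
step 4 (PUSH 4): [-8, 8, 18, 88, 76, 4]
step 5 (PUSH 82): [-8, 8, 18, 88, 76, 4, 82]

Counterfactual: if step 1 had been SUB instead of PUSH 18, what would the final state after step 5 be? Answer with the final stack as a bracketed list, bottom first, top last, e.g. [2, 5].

(re-executing from step 1 with the substitution; state before step 1: [-8, 8])
step 1 (SUB): [-16]
step 2 (PUSH 88): [-16, 88]
step 3 (PUSH 76): [-16, 88, 76]
step 4 (PUSH 4): [-16, 88, 76, 4]
step 5 (PUSH 82): [-16, 88, 76, 4, 82]

[-16, 88, 76, 4, 82]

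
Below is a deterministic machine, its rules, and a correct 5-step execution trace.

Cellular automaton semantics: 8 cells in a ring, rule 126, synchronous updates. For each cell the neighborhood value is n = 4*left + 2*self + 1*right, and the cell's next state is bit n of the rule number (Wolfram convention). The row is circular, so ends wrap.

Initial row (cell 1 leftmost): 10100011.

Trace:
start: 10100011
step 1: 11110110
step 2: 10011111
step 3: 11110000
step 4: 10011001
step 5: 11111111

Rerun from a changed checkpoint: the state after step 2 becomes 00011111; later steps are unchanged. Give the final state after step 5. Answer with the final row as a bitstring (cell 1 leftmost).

00001110

state after step 2 := 00011111
step 3: 10110001
step 4: 11111011
step 5: 00001110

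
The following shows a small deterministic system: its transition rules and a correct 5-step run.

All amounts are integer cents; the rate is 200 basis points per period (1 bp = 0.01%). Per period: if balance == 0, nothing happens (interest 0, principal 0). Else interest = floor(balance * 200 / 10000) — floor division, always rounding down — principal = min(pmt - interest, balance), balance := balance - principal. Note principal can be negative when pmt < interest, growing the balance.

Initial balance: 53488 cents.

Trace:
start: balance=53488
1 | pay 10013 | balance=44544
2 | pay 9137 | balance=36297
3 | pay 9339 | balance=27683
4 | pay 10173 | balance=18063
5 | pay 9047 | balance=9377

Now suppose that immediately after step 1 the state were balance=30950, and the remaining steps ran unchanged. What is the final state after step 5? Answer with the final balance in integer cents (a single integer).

0

state after step 1 := balance=30950
2 | pay 9137 | balance=22432
3 | pay 9339 | balance=13541
4 | pay 10173 | balance=3638
5 | pay 9047 | balance=0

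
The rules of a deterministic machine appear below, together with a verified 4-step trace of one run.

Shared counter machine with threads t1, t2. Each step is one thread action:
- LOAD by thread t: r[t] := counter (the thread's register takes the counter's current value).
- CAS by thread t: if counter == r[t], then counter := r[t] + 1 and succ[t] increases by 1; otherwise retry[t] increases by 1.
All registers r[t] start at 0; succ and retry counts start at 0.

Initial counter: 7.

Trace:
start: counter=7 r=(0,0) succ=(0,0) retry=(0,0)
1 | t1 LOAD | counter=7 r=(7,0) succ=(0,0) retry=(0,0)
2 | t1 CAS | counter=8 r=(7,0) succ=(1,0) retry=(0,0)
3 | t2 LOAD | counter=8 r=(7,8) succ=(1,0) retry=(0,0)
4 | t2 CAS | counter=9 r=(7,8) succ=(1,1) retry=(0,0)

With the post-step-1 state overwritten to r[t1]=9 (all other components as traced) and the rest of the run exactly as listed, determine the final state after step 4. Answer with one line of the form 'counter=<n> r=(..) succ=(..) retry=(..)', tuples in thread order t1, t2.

state after step 1 := counter=7 r=(9,0) succ=(0,0) retry=(0,0)
2 | t1 CAS | counter=7 r=(9,0) succ=(0,0) retry=(1,0)
3 | t2 LOAD | counter=7 r=(9,7) succ=(0,0) retry=(1,0)
4 | t2 CAS | counter=8 r=(9,7) succ=(0,1) retry=(1,0)

counter=8 r=(9,7) succ=(0,1) retry=(1,0)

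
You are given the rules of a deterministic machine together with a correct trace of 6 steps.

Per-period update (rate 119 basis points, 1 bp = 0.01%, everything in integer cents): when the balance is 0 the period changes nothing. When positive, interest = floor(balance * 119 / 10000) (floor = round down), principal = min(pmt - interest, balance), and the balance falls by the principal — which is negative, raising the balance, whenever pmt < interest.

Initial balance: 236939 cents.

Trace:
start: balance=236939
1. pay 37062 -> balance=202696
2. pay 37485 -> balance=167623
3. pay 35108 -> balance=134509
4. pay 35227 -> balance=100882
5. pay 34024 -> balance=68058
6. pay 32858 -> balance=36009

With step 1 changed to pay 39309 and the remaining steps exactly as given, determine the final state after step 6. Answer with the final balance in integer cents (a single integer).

(re-executing from step 1 with the substitution; state before step 1: balance=236939)
1. pay 39309 -> balance=200449
2. pay 37485 -> balance=165349
3. pay 35108 -> balance=132208
4. pay 35227 -> balance=98554
5. pay 34024 -> balance=65702
6. pay 32858 -> balance=33625

33625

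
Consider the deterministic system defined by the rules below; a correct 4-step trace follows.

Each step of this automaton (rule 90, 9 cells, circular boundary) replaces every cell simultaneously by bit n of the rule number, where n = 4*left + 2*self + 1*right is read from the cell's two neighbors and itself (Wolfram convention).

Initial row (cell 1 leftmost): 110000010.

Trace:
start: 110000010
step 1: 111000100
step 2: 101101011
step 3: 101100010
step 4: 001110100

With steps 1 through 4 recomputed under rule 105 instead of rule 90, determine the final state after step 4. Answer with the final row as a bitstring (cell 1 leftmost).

111110110

(re-executing steps 1..4 under rule 105; state before step 1: 110000010)
step 1: 110111001
step 2: 011101001
step 3: 110110000
step 4: 111110110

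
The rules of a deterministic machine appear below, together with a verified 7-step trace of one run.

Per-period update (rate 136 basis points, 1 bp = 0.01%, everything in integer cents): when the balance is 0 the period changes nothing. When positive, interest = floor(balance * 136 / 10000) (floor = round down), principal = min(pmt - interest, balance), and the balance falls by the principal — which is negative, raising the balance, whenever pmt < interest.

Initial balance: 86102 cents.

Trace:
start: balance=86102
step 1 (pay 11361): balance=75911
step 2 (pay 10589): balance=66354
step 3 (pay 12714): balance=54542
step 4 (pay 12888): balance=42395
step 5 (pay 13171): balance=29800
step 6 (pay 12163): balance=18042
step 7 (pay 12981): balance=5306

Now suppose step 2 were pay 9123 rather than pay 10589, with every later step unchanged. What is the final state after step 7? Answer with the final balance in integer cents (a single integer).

6875

(re-executing from step 2 with the substitution; state before step 2: balance=75911)
step 2 (pay 9123): balance=67820
step 3 (pay 12714): balance=56028
step 4 (pay 12888): balance=43901
step 5 (pay 13171): balance=31327
step 6 (pay 12163): balance=19590
step 7 (pay 12981): balance=6875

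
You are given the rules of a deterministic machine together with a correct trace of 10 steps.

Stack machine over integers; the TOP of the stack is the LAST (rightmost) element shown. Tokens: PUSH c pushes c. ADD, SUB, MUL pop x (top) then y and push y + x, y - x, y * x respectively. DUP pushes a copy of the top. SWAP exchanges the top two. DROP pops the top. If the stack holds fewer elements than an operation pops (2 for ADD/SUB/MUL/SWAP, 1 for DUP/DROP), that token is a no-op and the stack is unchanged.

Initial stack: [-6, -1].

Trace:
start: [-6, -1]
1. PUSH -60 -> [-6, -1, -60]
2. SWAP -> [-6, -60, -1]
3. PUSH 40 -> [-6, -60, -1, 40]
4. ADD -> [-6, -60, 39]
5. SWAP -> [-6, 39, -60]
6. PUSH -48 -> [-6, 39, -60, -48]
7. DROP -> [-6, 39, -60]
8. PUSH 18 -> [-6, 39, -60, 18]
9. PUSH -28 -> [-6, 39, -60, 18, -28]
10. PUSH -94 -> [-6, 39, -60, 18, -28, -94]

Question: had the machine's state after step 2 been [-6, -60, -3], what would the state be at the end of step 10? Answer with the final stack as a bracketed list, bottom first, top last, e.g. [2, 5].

state after step 2 := [-6, -60, -3]
3. PUSH 40 -> [-6, -60, -3, 40]
4. ADD -> [-6, -60, 37]
5. SWAP -> [-6, 37, -60]
6. PUSH -48 -> [-6, 37, -60, -48]
7. DROP -> [-6, 37, -60]
8. PUSH 18 -> [-6, 37, -60, 18]
9. PUSH -28 -> [-6, 37, -60, 18, -28]
10. PUSH -94 -> [-6, 37, -60, 18, -28, -94]

[-6, 37, -60, 18, -28, -94]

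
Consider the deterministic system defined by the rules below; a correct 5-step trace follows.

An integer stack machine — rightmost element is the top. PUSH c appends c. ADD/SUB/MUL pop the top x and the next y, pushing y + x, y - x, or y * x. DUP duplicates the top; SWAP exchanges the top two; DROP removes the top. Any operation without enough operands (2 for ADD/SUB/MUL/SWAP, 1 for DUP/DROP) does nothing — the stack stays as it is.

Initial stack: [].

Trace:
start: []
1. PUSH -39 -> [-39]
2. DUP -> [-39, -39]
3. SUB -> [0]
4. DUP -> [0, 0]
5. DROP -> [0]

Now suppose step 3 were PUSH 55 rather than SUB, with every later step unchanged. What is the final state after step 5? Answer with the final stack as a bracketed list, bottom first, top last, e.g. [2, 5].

(re-executing from step 3 with the substitution; state before step 3: [-39, -39])
3. PUSH 55 -> [-39, -39, 55]
4. DUP -> [-39, -39, 55, 55]
5. DROP -> [-39, -39, 55]

[-39, -39, 55]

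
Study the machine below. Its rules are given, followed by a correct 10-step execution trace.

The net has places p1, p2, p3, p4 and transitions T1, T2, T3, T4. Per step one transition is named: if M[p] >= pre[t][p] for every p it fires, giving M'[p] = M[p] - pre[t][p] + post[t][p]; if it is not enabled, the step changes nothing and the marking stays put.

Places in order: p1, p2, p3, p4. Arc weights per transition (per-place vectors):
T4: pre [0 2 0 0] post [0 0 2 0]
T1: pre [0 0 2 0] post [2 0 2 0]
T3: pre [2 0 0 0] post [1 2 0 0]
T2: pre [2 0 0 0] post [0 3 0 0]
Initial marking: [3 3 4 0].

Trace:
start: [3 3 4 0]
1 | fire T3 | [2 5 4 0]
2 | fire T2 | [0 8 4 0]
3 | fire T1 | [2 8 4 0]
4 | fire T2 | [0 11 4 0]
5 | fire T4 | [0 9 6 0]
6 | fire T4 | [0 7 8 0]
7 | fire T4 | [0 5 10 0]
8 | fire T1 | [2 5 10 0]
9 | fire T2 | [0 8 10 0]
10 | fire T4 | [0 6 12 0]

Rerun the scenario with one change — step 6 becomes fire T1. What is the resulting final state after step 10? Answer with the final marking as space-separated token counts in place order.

(re-executing from step 6 with the substitution; state before step 6: [0 9 6 0])
6 | fire T1 | [2 9 6 0]
7 | fire T4 | [2 7 8 0]
8 | fire T1 | [4 7 8 0]
9 | fire T2 | [2 10 8 0]
10 | fire T4 | [2 8 10 0]

2 8 10 0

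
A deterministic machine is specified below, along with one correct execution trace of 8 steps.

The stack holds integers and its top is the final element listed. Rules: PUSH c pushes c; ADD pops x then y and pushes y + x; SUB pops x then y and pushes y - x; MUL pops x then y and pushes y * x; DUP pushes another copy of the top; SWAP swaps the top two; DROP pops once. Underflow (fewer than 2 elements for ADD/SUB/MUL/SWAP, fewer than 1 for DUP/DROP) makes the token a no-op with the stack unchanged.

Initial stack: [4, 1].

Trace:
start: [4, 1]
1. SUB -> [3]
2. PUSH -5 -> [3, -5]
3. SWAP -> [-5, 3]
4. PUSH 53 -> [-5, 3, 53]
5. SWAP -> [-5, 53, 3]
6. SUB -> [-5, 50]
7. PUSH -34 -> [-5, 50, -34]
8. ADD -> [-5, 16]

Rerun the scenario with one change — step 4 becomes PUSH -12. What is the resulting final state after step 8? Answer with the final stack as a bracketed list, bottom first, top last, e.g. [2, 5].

[-5, -49]

(re-executing from step 4 with the substitution; state before step 4: [-5, 3])
4. PUSH -12 -> [-5, 3, -12]
5. SWAP -> [-5, -12, 3]
6. SUB -> [-5, -15]
7. PUSH -34 -> [-5, -15, -34]
8. ADD -> [-5, -49]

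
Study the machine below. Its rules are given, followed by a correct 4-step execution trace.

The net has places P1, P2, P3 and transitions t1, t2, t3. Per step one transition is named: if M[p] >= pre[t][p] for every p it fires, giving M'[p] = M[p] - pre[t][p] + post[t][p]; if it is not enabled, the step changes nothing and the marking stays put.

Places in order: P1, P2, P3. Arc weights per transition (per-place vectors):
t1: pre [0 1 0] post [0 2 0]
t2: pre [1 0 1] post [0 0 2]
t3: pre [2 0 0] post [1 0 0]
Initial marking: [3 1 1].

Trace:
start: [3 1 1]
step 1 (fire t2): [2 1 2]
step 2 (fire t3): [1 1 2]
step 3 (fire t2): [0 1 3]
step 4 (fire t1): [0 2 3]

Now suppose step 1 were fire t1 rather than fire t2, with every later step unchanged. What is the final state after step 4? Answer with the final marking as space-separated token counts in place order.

1 3 2

(re-executing from step 1 with the substitution; state before step 1: [3 1 1])
step 1 (fire t1): [3 2 1]
step 2 (fire t3): [2 2 1]
step 3 (fire t2): [1 2 2]
step 4 (fire t1): [1 3 2]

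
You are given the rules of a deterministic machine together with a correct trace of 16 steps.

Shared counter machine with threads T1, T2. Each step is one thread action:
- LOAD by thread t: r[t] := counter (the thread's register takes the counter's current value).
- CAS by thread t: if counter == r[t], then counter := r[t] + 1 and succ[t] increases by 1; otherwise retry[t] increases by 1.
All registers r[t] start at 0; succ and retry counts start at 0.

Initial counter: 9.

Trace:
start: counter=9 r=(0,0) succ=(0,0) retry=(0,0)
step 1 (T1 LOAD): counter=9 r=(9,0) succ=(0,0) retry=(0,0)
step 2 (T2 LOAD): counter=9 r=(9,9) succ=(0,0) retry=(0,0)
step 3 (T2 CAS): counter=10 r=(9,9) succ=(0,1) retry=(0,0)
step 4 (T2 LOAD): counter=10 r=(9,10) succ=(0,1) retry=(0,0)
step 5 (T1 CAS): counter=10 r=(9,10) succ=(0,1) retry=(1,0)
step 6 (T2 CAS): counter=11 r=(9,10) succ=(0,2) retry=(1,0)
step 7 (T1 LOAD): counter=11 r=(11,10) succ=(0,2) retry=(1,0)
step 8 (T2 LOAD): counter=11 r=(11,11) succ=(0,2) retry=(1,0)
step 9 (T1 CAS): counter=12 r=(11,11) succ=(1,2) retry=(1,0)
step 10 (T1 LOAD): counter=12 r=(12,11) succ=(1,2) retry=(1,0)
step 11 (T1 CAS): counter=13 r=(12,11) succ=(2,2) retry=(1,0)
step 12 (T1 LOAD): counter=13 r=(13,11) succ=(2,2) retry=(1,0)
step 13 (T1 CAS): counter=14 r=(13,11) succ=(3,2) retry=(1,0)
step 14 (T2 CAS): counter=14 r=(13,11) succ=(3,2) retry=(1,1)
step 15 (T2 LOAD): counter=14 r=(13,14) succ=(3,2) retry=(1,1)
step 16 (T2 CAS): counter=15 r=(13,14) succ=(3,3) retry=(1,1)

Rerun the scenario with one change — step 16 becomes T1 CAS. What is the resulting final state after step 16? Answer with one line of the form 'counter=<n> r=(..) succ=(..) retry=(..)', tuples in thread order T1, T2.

counter=14 r=(13,14) succ=(3,2) retry=(2,1)

(re-executing from step 16 with the substitution; state before step 16: counter=14 r=(13,14) succ=(3,2) retry=(1,1))
step 16 (T1 CAS): counter=14 r=(13,14) succ=(3,2) retry=(2,1)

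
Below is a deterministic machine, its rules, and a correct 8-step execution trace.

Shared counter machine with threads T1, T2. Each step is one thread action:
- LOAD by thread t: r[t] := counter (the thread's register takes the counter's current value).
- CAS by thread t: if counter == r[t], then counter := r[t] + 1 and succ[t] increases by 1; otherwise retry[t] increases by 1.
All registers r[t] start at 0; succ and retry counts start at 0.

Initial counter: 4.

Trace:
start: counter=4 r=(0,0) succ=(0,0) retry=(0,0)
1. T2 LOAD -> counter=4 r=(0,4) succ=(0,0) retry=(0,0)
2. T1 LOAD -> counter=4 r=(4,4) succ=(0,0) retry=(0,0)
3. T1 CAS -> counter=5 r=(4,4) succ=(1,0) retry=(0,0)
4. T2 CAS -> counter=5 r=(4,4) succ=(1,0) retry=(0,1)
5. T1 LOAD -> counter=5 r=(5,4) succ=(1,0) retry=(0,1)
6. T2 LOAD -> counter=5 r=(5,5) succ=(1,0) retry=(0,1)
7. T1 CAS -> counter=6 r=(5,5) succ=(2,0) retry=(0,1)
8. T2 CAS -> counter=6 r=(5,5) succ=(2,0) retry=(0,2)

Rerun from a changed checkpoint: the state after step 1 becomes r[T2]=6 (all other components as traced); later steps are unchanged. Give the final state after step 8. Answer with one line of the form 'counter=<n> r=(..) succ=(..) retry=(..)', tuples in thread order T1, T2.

state after step 1 := counter=4 r=(0,6) succ=(0,0) retry=(0,0)
2. T1 LOAD -> counter=4 r=(4,6) succ=(0,0) retry=(0,0)
3. T1 CAS -> counter=5 r=(4,6) succ=(1,0) retry=(0,0)
4. T2 CAS -> counter=5 r=(4,6) succ=(1,0) retry=(0,1)
5. T1 LOAD -> counter=5 r=(5,6) succ=(1,0) retry=(0,1)
6. T2 LOAD -> counter=5 r=(5,5) succ=(1,0) retry=(0,1)
7. T1 CAS -> counter=6 r=(5,5) succ=(2,0) retry=(0,1)
8. T2 CAS -> counter=6 r=(5,5) succ=(2,0) retry=(0,2)

counter=6 r=(5,5) succ=(2,0) retry=(0,2)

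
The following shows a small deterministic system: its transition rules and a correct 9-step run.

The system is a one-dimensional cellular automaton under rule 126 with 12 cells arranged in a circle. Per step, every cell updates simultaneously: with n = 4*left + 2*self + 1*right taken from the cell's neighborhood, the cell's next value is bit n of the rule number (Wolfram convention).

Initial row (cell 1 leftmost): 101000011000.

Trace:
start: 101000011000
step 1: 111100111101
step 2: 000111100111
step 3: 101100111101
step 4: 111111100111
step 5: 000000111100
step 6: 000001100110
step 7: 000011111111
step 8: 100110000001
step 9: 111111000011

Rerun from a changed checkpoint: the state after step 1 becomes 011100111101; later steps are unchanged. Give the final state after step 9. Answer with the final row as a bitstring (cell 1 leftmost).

110000001100

state after step 1 := 011100111101
step 2: 110111100111
step 3: 011100111100
step 4: 110111100110
step 5: 111100111111
step 6: 000111100000
step 7: 001100110000
step 8: 011111111000
step 9: 110000001100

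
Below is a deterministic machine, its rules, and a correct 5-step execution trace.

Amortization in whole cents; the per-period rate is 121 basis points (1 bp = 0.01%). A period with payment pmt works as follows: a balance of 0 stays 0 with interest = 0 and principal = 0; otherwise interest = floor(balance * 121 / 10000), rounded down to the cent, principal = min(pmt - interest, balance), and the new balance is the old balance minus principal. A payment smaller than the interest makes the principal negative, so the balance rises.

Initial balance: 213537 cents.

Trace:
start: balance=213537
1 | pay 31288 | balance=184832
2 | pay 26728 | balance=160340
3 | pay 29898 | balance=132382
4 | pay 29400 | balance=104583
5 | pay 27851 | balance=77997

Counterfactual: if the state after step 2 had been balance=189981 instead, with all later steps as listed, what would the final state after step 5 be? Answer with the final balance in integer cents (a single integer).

108726

state after step 2 := balance=189981
3 | pay 29898 | balance=162381
4 | pay 29400 | balance=134945
5 | pay 27851 | balance=108726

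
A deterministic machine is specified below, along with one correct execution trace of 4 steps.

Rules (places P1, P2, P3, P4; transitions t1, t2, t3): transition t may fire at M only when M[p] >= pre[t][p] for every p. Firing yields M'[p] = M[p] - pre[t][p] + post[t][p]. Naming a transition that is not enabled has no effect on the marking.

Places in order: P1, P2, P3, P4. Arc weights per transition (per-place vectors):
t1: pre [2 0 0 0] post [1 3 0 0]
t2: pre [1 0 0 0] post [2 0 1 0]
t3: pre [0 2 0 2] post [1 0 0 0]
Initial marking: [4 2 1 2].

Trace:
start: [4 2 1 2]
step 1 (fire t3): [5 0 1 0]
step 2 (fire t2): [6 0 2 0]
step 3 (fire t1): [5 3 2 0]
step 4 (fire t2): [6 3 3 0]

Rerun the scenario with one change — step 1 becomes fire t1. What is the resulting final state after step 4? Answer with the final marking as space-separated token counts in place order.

4 8 3 2

(re-executing from step 1 with the substitution; state before step 1: [4 2 1 2])
step 1 (fire t1): [3 5 1 2]
step 2 (fire t2): [4 5 2 2]
step 3 (fire t1): [3 8 2 2]
step 4 (fire t2): [4 8 3 2]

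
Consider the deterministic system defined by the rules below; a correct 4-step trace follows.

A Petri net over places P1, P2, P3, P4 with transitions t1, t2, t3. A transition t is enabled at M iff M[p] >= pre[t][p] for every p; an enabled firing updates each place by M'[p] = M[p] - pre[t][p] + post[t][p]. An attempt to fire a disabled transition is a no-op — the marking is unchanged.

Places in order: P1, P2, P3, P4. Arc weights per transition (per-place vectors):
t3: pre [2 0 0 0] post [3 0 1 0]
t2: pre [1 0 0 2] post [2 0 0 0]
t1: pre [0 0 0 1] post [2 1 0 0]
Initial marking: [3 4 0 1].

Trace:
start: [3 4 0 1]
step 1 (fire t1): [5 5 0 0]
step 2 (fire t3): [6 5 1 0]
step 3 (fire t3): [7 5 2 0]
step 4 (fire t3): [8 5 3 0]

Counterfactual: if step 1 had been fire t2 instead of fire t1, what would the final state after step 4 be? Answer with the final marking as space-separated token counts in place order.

(re-executing from step 1 with the substitution; state before step 1: [3 4 0 1])
step 1 (fire t2): [3 4 0 1]
step 2 (fire t3): [4 4 1 1]
step 3 (fire t3): [5 4 2 1]
step 4 (fire t3): [6 4 3 1]

6 4 3 1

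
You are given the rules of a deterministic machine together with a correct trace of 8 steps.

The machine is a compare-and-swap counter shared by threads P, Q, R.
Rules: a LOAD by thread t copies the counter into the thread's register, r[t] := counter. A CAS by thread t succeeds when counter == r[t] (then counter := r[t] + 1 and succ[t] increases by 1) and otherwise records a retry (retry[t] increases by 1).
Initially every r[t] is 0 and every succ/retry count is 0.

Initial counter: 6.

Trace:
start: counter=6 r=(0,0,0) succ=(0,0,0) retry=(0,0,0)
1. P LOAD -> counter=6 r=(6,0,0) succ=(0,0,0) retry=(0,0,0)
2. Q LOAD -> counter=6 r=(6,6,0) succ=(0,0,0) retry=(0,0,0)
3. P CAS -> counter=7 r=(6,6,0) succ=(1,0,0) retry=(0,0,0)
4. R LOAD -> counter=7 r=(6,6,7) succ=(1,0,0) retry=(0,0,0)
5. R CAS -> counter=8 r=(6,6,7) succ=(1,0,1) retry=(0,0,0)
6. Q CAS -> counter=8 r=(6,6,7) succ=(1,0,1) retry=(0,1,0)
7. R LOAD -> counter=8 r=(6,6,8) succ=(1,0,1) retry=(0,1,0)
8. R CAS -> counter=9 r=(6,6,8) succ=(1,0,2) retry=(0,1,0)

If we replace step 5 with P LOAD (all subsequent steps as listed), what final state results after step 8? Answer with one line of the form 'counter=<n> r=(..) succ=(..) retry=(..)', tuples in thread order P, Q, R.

(re-executing from step 5 with the substitution; state before step 5: counter=7 r=(6,6,7) succ=(1,0,0) retry=(0,0,0))
5. P LOAD -> counter=7 r=(7,6,7) succ=(1,0,0) retry=(0,0,0)
6. Q CAS -> counter=7 r=(7,6,7) succ=(1,0,0) retry=(0,1,0)
7. R LOAD -> counter=7 r=(7,6,7) succ=(1,0,0) retry=(0,1,0)
8. R CAS -> counter=8 r=(7,6,7) succ=(1,0,1) retry=(0,1,0)

counter=8 r=(7,6,7) succ=(1,0,1) retry=(0,1,0)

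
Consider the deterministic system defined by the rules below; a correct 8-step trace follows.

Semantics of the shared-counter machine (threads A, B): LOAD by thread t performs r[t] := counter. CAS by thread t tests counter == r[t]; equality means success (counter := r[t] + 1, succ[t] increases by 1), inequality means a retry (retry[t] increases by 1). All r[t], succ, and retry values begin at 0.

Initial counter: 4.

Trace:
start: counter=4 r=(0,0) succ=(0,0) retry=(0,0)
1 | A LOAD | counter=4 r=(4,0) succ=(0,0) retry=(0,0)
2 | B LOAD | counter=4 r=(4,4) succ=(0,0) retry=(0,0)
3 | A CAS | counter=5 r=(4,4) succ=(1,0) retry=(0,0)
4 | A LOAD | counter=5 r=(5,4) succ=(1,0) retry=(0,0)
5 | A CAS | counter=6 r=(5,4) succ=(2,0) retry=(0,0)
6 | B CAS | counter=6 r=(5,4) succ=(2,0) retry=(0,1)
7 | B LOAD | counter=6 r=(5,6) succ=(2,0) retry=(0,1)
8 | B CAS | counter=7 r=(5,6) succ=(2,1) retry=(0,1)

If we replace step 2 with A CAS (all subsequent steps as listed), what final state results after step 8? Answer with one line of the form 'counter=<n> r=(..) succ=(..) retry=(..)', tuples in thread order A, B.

counter=7 r=(5,6) succ=(2,1) retry=(1,1)

(re-executing from step 2 with the substitution; state before step 2: counter=4 r=(4,0) succ=(0,0) retry=(0,0))
2 | A CAS | counter=5 r=(4,0) succ=(1,0) retry=(0,0)
3 | A CAS | counter=5 r=(4,0) succ=(1,0) retry=(1,0)
4 | A LOAD | counter=5 r=(5,0) succ=(1,0) retry=(1,0)
5 | A CAS | counter=6 r=(5,0) succ=(2,0) retry=(1,0)
6 | B CAS | counter=6 r=(5,0) succ=(2,0) retry=(1,1)
7 | B LOAD | counter=6 r=(5,6) succ=(2,0) retry=(1,1)
8 | B CAS | counter=7 r=(5,6) succ=(2,1) retry=(1,1)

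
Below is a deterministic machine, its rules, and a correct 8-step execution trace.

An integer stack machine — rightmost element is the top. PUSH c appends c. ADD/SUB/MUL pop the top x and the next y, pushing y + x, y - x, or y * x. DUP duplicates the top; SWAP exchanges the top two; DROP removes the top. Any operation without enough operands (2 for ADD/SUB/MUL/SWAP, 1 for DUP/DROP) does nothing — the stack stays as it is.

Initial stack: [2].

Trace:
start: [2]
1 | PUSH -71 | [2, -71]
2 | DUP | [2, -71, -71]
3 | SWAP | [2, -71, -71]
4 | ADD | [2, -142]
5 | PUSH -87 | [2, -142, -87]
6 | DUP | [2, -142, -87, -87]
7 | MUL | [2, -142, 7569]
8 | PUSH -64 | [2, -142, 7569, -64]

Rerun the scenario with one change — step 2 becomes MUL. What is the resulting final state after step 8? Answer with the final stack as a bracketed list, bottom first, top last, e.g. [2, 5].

(re-executing from step 2 with the substitution; state before step 2: [2, -71])
2 | MUL | [-142]
3 | SWAP | [-142]
4 | ADD | [-142]
5 | PUSH -87 | [-142, -87]
6 | DUP | [-142, -87, -87]
7 | MUL | [-142, 7569]
8 | PUSH -64 | [-142, 7569, -64]

[-142, 7569, -64]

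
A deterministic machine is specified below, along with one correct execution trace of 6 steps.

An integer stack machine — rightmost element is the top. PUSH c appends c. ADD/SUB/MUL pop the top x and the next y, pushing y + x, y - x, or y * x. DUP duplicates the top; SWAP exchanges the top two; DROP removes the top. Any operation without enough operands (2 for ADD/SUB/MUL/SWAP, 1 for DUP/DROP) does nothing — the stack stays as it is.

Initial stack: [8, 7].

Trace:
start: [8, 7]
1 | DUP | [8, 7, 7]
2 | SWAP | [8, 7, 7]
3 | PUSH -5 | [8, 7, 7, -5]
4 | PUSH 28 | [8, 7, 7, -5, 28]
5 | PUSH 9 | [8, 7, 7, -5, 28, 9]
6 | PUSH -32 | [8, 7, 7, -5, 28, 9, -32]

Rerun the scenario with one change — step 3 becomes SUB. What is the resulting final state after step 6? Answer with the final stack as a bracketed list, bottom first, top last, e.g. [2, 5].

(re-executing from step 3 with the substitution; state before step 3: [8, 7, 7])
3 | SUB | [8, 0]
4 | PUSH 28 | [8, 0, 28]
5 | PUSH 9 | [8, 0, 28, 9]
6 | PUSH -32 | [8, 0, 28, 9, -32]

[8, 0, 28, 9, -32]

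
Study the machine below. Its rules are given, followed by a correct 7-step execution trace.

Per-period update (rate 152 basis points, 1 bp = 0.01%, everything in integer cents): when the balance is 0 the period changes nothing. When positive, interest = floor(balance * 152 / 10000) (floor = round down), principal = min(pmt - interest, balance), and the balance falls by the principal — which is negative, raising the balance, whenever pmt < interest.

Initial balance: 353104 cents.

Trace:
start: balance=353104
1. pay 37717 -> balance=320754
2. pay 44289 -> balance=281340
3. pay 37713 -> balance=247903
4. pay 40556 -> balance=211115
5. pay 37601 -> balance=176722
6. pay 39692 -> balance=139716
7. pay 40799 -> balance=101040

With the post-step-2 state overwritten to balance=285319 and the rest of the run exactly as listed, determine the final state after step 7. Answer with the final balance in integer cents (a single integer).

state after step 2 := balance=285319
3. pay 37713 -> balance=251942
4. pay 40556 -> balance=215215
5. pay 37601 -> balance=180885
6. pay 39692 -> balance=143942
7. pay 40799 -> balance=105330

105330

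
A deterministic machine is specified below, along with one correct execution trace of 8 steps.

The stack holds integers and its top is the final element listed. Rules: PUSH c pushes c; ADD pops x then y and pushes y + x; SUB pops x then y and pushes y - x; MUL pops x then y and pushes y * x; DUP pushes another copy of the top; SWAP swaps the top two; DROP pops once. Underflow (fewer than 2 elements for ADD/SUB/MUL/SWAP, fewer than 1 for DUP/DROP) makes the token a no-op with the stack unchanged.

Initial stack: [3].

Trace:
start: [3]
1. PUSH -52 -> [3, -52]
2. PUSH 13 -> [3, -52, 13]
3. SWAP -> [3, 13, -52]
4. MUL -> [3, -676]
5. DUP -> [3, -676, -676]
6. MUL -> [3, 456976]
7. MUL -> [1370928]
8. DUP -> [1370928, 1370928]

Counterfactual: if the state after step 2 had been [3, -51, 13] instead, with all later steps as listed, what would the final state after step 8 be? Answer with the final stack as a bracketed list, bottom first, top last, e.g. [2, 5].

state after step 2 := [3, -51, 13]
3. SWAP -> [3, 13, -51]
4. MUL -> [3, -663]
5. DUP -> [3, -663, -663]
6. MUL -> [3, 439569]
7. MUL -> [1318707]
8. DUP -> [1318707, 1318707]

[1318707, 1318707]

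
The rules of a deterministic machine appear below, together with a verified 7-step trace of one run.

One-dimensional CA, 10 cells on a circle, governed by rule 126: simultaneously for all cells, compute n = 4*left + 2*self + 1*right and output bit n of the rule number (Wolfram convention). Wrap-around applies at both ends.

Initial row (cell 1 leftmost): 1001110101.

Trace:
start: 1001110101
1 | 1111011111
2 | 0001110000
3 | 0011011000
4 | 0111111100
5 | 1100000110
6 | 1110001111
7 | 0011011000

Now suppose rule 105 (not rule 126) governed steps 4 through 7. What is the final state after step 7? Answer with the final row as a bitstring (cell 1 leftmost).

(re-executing steps 4..7 under rule 105; state before step 4: 0011011000)
4 | 1011111011
5 | 1110001110
6 | 1010101011
7 | 1101010110

1101010110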